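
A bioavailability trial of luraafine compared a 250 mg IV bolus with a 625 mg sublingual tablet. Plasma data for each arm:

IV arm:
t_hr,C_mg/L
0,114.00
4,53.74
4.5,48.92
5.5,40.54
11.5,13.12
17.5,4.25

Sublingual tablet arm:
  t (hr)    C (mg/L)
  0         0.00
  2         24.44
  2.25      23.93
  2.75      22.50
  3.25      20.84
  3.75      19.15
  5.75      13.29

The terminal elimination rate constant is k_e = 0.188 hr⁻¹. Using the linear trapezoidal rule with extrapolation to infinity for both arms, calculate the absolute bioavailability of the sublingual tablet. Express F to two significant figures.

F = 0.10

Trapezoidal AUC_0→17.5 (IV):
  [0→4]: (114.00+53.74)/2 × 4 = 335.48
  [4→4.5]: (53.74+48.92)/2 × 0.5 = 25.665
  [4.5→5.5]: (48.92+40.54)/2 × 1 = 44.73
  [5.5→11.5]: (40.54+13.12)/2 × 6 = 160.98
  [11.5→17.5]: (13.12+4.25)/2 × 6 = 52.11
  Sum = 618.965 mg/L·hr
IV tail: 4.25/0.188 = 22.606; AUC_iv,0→∞ = 618.965 + 22.606 = 641.571 mg/L·hr
Trapezoidal AUC_0→5.75 (sublingual tablet):
  [0→2]: (0.00+24.44)/2 × 2 = 24.44
  [2→2.25]: (24.44+23.93)/2 × 0.25 = 6.04625
  [2.25→2.75]: (23.93+22.50)/2 × 0.5 = 11.6075
  [2.75→3.25]: (22.50+20.84)/2 × 0.5 = 10.835
  [3.25→3.75]: (20.84+19.15)/2 × 0.5 = 9.9975
  [3.75→5.75]: (19.15+13.29)/2 × 2 = 32.44
  Sum = 95.36625 mg/L·hr
sublingual tablet tail: 13.29/0.188 = 70.691; AUC_ev,0→∞ = 95.36625 + 70.691 = 166.05725 mg/L·hr
F = (AUC_ev/D_ev)/(AUC_iv/D_iv) = (166.05725/625)/(641.571/250) = 0.2656916/2.566284 = 0.1035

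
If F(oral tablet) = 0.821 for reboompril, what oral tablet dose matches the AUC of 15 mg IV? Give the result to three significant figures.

For equal systemic exposure: F × D_ev = D_iv
D_ev = D_iv / F = 15 / 0.821 = 18.2704 mg

D_oral = 18.3 mg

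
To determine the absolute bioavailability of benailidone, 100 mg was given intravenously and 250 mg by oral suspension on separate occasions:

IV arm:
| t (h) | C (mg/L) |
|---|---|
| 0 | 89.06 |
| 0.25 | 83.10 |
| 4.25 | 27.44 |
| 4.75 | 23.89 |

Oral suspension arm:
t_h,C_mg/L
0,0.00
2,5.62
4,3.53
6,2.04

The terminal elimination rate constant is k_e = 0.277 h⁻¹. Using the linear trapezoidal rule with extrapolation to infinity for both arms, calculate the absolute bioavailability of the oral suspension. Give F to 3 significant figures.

Trapezoidal AUC_0→4.75 (IV):
  [0→0.25]: (89.06+83.10)/2 × 0.25 = 21.52
  [0.25→4.25]: (83.10+27.44)/2 × 4 = 221.08
  [4.25→4.75]: (27.44+23.89)/2 × 0.5 = 12.8325
  Sum = 255.4325 mg/L·h
IV tail: 23.89/0.277 = 86.245; AUC_iv,0→∞ = 255.4325 + 86.245 = 341.6775 mg/L·h
Trapezoidal AUC_0→6 (oral suspension):
  [0→2]: (0.00+5.62)/2 × 2 = 5.62
  [2→4]: (5.62+3.53)/2 × 2 = 9.15
  [4→6]: (3.53+2.04)/2 × 2 = 5.57
  Sum = 20.34 mg/L·h
oral suspension tail: 2.04/0.277 = 7.365; AUC_ev,0→∞ = 20.34 + 7.365 = 27.705 mg/L·h
F = (AUC_ev/D_ev)/(AUC_iv/D_iv) = (27.705/250)/(341.6775/100) = 0.11082/3.416775 = 0.0324

F = 0.0324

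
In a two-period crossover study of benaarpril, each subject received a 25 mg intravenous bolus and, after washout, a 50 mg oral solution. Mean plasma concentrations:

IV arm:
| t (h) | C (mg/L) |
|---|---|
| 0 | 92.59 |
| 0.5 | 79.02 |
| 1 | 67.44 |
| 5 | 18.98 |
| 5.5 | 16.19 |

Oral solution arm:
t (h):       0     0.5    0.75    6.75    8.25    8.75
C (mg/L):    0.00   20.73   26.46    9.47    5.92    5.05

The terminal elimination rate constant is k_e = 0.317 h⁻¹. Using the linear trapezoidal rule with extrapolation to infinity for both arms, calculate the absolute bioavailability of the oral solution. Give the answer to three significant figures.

Trapezoidal AUC_0→5.5 (IV):
  [0→0.5]: (92.59+79.02)/2 × 0.5 = 42.9025
  [0.5→1]: (79.02+67.44)/2 × 0.5 = 36.615
  [1→5]: (67.44+18.98)/2 × 4 = 172.84
  [5→5.5]: (18.98+16.19)/2 × 0.5 = 8.7925
  Sum = 261.15 mg/L·h
IV tail: 16.19/0.317 = 51.073; AUC_iv,0→∞ = 261.15 + 51.073 = 312.223 mg/L·h
Trapezoidal AUC_0→8.75 (oral solution):
  [0→0.5]: (0.00+20.73)/2 × 0.5 = 5.1825
  [0.5→0.75]: (20.73+26.46)/2 × 0.25 = 5.89875
  [0.75→6.75]: (26.46+9.47)/2 × 6 = 107.79
  [6.75→8.25]: (9.47+5.92)/2 × 1.5 = 11.5425
  [8.25→8.75]: (5.92+5.05)/2 × 0.5 = 2.7425
  Sum = 133.15625 mg/L·h
oral solution tail: 5.05/0.317 = 15.931; AUC_ev,0→∞ = 133.15625 + 15.931 = 149.08725 mg/L·h
F = (AUC_ev/D_ev)/(AUC_iv/D_iv) = (149.08725/50)/(312.223/25) = 2.981745/12.48892 = 0.2388

F = 0.239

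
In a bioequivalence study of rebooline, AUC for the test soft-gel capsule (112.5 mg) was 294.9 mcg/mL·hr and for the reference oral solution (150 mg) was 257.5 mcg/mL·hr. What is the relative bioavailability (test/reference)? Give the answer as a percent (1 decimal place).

F_rel = 152.7%

F_rel = (AUC_test/D_test) / (AUC_ref/D_ref)
      = (294.9/112.5) / (257.5/150)
      = 2.62133 / 1.71667 = 1.5270 = 152.70%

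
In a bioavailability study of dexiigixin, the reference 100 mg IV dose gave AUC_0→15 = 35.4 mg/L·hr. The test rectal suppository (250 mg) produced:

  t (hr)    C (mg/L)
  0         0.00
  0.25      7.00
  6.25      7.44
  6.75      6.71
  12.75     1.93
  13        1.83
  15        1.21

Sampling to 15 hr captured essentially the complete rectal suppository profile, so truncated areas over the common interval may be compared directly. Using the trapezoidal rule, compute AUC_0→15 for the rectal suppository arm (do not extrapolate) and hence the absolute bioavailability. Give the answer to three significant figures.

F = 0.872

Trapezoidal AUC_0→15 (rectal suppository):
  [0→0.25]: (0.00+7.00)/2 × 0.25 = 0.875
  [0.25→6.25]: (7.00+7.44)/2 × 6 = 43.32
  [6.25→6.75]: (7.44+6.71)/2 × 0.5 = 3.5375
  [6.75→12.75]: (6.71+1.93)/2 × 6 = 25.92
  [12.75→13]: (1.93+1.83)/2 × 0.25 = 0.47
  [13→15]: (1.83+1.21)/2 × 2 = 3.04
  Sum = 77.1625 mg/L·hr
F = (AUC_ev/D_ev)/(AUC_iv/D_iv) = (77.1625/250)/(35.4/100) = 0.30865/0.354 = 0.8719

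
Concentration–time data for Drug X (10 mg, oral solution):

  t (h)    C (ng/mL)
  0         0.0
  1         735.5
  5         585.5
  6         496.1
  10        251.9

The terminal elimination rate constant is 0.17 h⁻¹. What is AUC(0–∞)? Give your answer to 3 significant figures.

Trapezoidal AUC_0→10:
  [0→1]: (0.0+735.5)/2 × 1 = 367.75
  [1→5]: (735.5+585.5)/2 × 4 = 2642.0
  [5→6]: (585.5+496.1)/2 × 1 = 540.8
  [6→10]: (496.1+251.9)/2 × 4 = 1496.0
  Sum = 5046.55 ng/mL·h
Extrapolated tail: C_last / k_e = 251.9 / 0.17 = 1481.765
AUC_0→∞ = 5046.55 + 1481.765 = 6528.315 ng/mL·h

AUC = 6530 ng/mL·h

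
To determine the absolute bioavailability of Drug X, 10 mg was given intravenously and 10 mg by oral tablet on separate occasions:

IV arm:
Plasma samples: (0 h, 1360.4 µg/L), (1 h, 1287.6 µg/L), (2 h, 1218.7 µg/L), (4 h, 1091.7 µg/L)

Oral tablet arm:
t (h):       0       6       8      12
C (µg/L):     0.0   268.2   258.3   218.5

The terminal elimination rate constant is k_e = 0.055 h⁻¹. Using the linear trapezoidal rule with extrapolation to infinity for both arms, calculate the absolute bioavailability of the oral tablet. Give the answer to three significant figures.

Trapezoidal AUC_0→4 (IV):
  [0→1]: (1360.4+1287.6)/2 × 1 = 1324.0
  [1→2]: (1287.6+1218.7)/2 × 1 = 1253.15
  [2→4]: (1218.7+1091.7)/2 × 2 = 2310.4
  Sum = 4887.55 µg/L·h
IV tail: 1091.7/0.055 = 19849.091; AUC_iv,0→∞ = 4887.55 + 19849.091 = 24736.641 µg/L·h
Trapezoidal AUC_0→12 (oral tablet):
  [0→6]: (0.0+268.2)/2 × 6 = 804.6
  [6→8]: (268.2+258.3)/2 × 2 = 526.5
  [8→12]: (258.3+218.5)/2 × 4 = 953.6
  Sum = 2284.7 µg/L·h
oral tablet tail: 218.5/0.055 = 3972.727; AUC_ev,0→∞ = 2284.7 + 3972.727 = 6257.427 µg/L·h
F = (AUC_ev/D_ev)/(AUC_iv/D_iv) = (6257.427/10)/(24736.641/10) = 625.7427/2473.6641 = 0.2530

F = 0.253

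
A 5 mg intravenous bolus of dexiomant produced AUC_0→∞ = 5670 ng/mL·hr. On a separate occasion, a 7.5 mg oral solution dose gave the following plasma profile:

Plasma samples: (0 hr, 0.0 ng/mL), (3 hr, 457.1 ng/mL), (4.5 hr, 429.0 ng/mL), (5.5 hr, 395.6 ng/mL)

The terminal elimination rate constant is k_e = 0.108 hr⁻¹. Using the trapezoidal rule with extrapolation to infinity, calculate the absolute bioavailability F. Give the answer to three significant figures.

Trapezoidal AUC_0→5.5 (oral solution):
  [0→3]: (0.0+457.1)/2 × 3 = 685.65
  [3→4.5]: (457.1+429.0)/2 × 1.5 = 664.575
  [4.5→5.5]: (429.0+395.6)/2 × 1 = 412.3
  Sum = 1762.525 ng/mL·hr
Tail: C_last/k_e = 395.6/0.108 = 3662.963
AUC_0→∞ (oral solution) = 1762.525 + 3662.963 = 5425.488 ng/mL·hr
F = (AUC_ev/D_ev)/(AUC_iv/D_iv) = (5425.488/7.5)/(5670/5) = 723.3984/1134 = 0.6379

F = 0.638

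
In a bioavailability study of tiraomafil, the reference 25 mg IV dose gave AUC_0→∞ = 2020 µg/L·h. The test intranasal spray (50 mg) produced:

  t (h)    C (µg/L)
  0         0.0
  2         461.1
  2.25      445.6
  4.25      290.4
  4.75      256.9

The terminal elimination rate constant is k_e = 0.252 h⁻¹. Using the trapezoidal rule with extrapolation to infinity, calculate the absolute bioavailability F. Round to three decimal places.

F = 0.611

Trapezoidal AUC_0→4.75 (intranasal spray):
  [0→2]: (0.0+461.1)/2 × 2 = 461.1
  [2→2.25]: (461.1+445.6)/2 × 0.25 = 113.3375
  [2.25→4.25]: (445.6+290.4)/2 × 2 = 736.0
  [4.25→4.75]: (290.4+256.9)/2 × 0.5 = 136.825
  Sum = 1447.2625 µg/L·h
Tail: C_last/k_e = 256.9/0.252 = 1019.444
AUC_0→∞ (intranasal spray) = 1447.2625 + 1019.444 = 2466.7065 µg/L·h
F = (AUC_ev/D_ev)/(AUC_iv/D_iv) = (2466.7065/50)/(2020/25) = 49.33413/80.8 = 0.6106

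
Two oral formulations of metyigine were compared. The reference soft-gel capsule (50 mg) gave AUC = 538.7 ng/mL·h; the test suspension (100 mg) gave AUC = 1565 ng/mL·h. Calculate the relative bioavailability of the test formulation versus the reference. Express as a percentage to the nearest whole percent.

F_rel = 145%

F_rel = (AUC_test/D_test) / (AUC_ref/D_ref)
      = (1565/100) / (538.7/50)
      = 15.65 / 10.774 = 1.4526 = 145.26%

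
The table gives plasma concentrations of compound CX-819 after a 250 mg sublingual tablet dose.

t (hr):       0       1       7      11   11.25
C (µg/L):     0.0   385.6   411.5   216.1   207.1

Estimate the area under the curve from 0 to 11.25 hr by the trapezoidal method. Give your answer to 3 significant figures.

AUC = 3890 µg/L·hr

Trapezoidal AUC_0→11.25:
  [0→1]: (0.0+385.6)/2 × 1 = 192.8
  [1→7]: (385.6+411.5)/2 × 6 = 2391.3
  [7→11]: (411.5+216.1)/2 × 4 = 1255.2
  [11→11.25]: (216.1+207.1)/2 × 0.25 = 52.9
  Sum = 3892.2 µg/L·hr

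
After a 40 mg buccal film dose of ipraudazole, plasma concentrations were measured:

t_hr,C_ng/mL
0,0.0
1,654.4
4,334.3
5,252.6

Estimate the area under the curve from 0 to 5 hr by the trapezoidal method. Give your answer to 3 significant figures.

Trapezoidal AUC_0→5:
  [0→1]: (0.0+654.4)/2 × 1 = 327.2
  [1→4]: (654.4+334.3)/2 × 3 = 1483.05
  [4→5]: (334.3+252.6)/2 × 1 = 293.45
  Sum = 2103.7 ng/mL·hr

AUC = 2100 ng/mL·hr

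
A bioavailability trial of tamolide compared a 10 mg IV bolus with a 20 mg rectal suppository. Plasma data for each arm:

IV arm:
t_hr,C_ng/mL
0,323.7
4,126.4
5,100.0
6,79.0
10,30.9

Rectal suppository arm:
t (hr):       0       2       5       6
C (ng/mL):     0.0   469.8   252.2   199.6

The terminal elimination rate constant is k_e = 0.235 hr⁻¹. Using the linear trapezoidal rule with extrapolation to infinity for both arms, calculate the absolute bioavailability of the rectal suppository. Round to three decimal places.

F = 0.904

Trapezoidal AUC_0→10 (IV):
  [0→4]: (323.7+126.4)/2 × 4 = 900.2
  [4→5]: (126.4+100.0)/2 × 1 = 113.2
  [5→6]: (100.0+79.0)/2 × 1 = 89.5
  [6→10]: (79.0+30.9)/2 × 4 = 219.8
  Sum = 1322.7 ng/mL·hr
IV tail: 30.9/0.235 = 131.489; AUC_iv,0→∞ = 1322.7 + 131.489 = 1454.189 ng/mL·hr
Trapezoidal AUC_0→6 (rectal suppository):
  [0→2]: (0.0+469.8)/2 × 2 = 469.8
  [2→5]: (469.8+252.2)/2 × 3 = 1083.0
  [5→6]: (252.2+199.6)/2 × 1 = 225.9
  Sum = 1778.7 ng/mL·hr
rectal suppository tail: 199.6/0.235 = 849.362; AUC_ev,0→∞ = 1778.7 + 849.362 = 2628.062 ng/mL·hr
F = (AUC_ev/D_ev)/(AUC_iv/D_iv) = (2628.062/20)/(1454.189/10) = 131.4031/145.4189 = 0.9036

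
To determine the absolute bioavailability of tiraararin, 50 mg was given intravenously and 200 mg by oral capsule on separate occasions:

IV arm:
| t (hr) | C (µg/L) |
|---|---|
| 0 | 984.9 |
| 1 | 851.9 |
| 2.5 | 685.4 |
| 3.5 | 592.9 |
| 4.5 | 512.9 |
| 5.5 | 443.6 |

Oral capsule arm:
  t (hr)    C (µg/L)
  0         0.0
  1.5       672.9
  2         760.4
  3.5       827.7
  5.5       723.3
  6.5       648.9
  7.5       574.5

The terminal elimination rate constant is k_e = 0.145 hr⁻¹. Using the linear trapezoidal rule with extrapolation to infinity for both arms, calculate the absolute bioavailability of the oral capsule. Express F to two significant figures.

Trapezoidal AUC_0→5.5 (IV):
  [0→1]: (984.9+851.9)/2 × 1 = 918.4
  [1→2.5]: (851.9+685.4)/2 × 1.5 = 1152.975
  [2.5→3.5]: (685.4+592.9)/2 × 1 = 639.15
  [3.5→4.5]: (592.9+512.9)/2 × 1 = 552.9
  [4.5→5.5]: (512.9+443.6)/2 × 1 = 478.25
  Sum = 3741.675 µg/L·hr
IV tail: 443.6/0.145 = 3059.310; AUC_iv,0→∞ = 3741.675 + 3059.310 = 6800.985 µg/L·hr
Trapezoidal AUC_0→7.5 (oral capsule):
  [0→1.5]: (0.0+672.9)/2 × 1.5 = 504.675
  [1.5→2]: (672.9+760.4)/2 × 0.5 = 358.325
  [2→3.5]: (760.4+827.7)/2 × 1.5 = 1191.075
  [3.5→5.5]: (827.7+723.3)/2 × 2 = 1551.0
  [5.5→6.5]: (723.3+648.9)/2 × 1 = 686.1
  [6.5→7.5]: (648.9+574.5)/2 × 1 = 611.7
  Sum = 4902.875 µg/L·hr
oral capsule tail: 574.5/0.145 = 3962.069; AUC_ev,0→∞ = 4902.875 + 3962.069 = 8864.944 µg/L·hr
F = (AUC_ev/D_ev)/(AUC_iv/D_iv) = (8864.944/200)/(6800.985/50) = 44.32472/136.0197 = 0.3259

F = 0.33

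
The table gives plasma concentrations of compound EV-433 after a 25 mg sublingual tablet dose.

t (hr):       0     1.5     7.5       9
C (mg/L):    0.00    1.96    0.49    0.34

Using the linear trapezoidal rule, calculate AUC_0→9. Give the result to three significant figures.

Trapezoidal AUC_0→9:
  [0→1.5]: (0.00+1.96)/2 × 1.5 = 1.47
  [1.5→7.5]: (1.96+0.49)/2 × 6 = 7.35
  [7.5→9]: (0.49+0.34)/2 × 1.5 = 0.6225
  Sum = 9.4425 mg/L·hr

AUC = 9.44 mg/L·hr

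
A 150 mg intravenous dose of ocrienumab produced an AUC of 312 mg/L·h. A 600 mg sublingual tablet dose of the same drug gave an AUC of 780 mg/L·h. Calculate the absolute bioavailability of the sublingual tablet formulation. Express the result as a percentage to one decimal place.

F = 62.5%

F = (AUC_ev / D_ev) / (AUC_iv / D_iv)
  = (780/600) / (312/150)
  = 1.3 / 2.08 = 0.6250
  = 62.50%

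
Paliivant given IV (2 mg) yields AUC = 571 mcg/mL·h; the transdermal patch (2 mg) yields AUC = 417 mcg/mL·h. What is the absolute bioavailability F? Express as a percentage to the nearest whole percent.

F = 73%

F = (AUC_ev / D_ev) / (AUC_iv / D_iv)
  = (417/2) / (571/2)
  = 208.5 / 285.5 = 0.7303
  = 73.03%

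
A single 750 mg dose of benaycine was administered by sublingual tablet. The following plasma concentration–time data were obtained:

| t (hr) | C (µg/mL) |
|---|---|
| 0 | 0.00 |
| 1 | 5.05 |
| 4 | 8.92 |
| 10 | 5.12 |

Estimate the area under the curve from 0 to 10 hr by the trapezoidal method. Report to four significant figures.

Trapezoidal AUC_0→10:
  [0→1]: (0.00+5.05)/2 × 1 = 2.525
  [1→4]: (5.05+8.92)/2 × 3 = 20.955
  [4→10]: (8.92+5.12)/2 × 6 = 42.12
  Sum = 65.6 µg/mL·hr

AUC = 65.60 µg/mL·hr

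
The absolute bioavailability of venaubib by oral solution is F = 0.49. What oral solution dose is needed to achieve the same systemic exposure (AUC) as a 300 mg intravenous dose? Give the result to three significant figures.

D_oral = 612 mg

For equal systemic exposure: F × D_ev = D_iv
D_ev = D_iv / F = 300 / 0.49 = 612.245 mg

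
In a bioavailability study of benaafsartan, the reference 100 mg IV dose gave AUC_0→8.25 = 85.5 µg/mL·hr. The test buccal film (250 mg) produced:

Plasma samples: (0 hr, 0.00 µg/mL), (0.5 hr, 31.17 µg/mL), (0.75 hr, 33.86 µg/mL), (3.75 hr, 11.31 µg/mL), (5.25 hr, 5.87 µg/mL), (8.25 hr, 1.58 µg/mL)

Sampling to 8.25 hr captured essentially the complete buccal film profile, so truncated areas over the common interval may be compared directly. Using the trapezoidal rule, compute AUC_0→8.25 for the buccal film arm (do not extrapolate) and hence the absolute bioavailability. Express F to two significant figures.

F = 0.50

Trapezoidal AUC_0→8.25 (buccal film):
  [0→0.5]: (0.00+31.17)/2 × 0.5 = 7.7925
  [0.5→0.75]: (31.17+33.86)/2 × 0.25 = 8.12875
  [0.75→3.75]: (33.86+11.31)/2 × 3 = 67.755
  [3.75→5.25]: (11.31+5.87)/2 × 1.5 = 12.885
  [5.25→8.25]: (5.87+1.58)/2 × 3 = 11.175
  Sum = 107.73625 µg/mL·hr
F = (AUC_ev/D_ev)/(AUC_iv/D_iv) = (107.73625/250)/(85.5/100) = 0.430945/0.855 = 0.5040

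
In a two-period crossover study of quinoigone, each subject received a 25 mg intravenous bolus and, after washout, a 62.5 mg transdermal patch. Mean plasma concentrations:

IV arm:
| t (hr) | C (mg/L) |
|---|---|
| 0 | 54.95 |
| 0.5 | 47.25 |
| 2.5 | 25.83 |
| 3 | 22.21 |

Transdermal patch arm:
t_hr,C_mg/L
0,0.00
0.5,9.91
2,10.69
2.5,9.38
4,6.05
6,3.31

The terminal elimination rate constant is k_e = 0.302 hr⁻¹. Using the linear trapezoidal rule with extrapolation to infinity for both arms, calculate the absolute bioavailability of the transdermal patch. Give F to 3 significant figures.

Trapezoidal AUC_0→3 (IV):
  [0→0.5]: (54.95+47.25)/2 × 0.5 = 25.55
  [0.5→2.5]: (47.25+25.83)/2 × 2 = 73.08
  [2.5→3]: (25.83+22.21)/2 × 0.5 = 12.01
  Sum = 110.64 mg/L·hr
IV tail: 22.21/0.302 = 73.543; AUC_iv,0→∞ = 110.64 + 73.543 = 184.183 mg/L·hr
Trapezoidal AUC_0→6 (transdermal patch):
  [0→0.5]: (0.00+9.91)/2 × 0.5 = 2.4775
  [0.5→2]: (9.91+10.69)/2 × 1.5 = 15.45
  [2→2.5]: (10.69+9.38)/2 × 0.5 = 5.0175
  [2.5→4]: (9.38+6.05)/2 × 1.5 = 11.5725
  [4→6]: (6.05+3.31)/2 × 2 = 9.36
  Sum = 43.8775 mg/L·hr
transdermal patch tail: 3.31/0.302 = 10.960; AUC_ev,0→∞ = 43.8775 + 10.960 = 54.8375 mg/L·hr
F = (AUC_ev/D_ev)/(AUC_iv/D_iv) = (54.8375/62.5)/(184.183/25) = 0.8774/7.36732 = 0.1191

F = 0.119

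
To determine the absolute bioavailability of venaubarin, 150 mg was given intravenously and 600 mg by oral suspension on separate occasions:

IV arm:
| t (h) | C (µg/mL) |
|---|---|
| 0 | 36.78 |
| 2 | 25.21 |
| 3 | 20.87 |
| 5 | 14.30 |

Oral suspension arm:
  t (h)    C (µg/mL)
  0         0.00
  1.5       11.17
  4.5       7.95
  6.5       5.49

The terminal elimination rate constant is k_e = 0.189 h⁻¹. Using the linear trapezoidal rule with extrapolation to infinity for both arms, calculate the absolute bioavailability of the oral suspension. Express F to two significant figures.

Trapezoidal AUC_0→5 (IV):
  [0→2]: (36.78+25.21)/2 × 2 = 61.99
  [2→3]: (25.21+20.87)/2 × 1 = 23.04
  [3→5]: (20.87+14.30)/2 × 2 = 35.17
  Sum = 120.2 µg/mL·h
IV tail: 14.30/0.189 = 75.661; AUC_iv,0→∞ = 120.2 + 75.661 = 195.861 µg/mL·h
Trapezoidal AUC_0→6.5 (oral suspension):
  [0→1.5]: (0.00+11.17)/2 × 1.5 = 8.3775
  [1.5→4.5]: (11.17+7.95)/2 × 3 = 28.68
  [4.5→6.5]: (7.95+5.49)/2 × 2 = 13.44
  Sum = 50.4975 µg/mL·h
oral suspension tail: 5.49/0.189 = 29.048; AUC_ev,0→∞ = 50.4975 + 29.048 = 79.5455 µg/mL·h
F = (AUC_ev/D_ev)/(AUC_iv/D_iv) = (79.5455/600)/(195.861/150) = 0.132576/1.30574 = 0.1015

F = 0.10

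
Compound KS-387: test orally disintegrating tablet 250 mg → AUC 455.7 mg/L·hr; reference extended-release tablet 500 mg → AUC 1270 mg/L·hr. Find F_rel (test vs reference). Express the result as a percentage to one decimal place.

F_rel = 71.8%

F_rel = (AUC_test/D_test) / (AUC_ref/D_ref)
      = (455.7/250) / (1270/500)
      = 1.8228 / 2.54 = 0.7176 = 71.76%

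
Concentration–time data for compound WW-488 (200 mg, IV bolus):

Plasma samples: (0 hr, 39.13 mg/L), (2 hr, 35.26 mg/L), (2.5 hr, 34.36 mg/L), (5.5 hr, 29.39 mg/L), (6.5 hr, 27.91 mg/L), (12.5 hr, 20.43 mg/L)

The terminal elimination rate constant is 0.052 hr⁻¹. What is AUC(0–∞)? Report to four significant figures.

AUC = 754.0 mg/L·hr

Trapezoidal AUC_0→12.5:
  [0→2]: (39.13+35.26)/2 × 2 = 74.39
  [2→2.5]: (35.26+34.36)/2 × 0.5 = 17.405
  [2.5→5.5]: (34.36+29.39)/2 × 3 = 95.625
  [5.5→6.5]: (29.39+27.91)/2 × 1 = 28.65
  [6.5→12.5]: (27.91+20.43)/2 × 6 = 145.02
  Sum = 361.09 mg/L·hr
Extrapolated tail: C_last / k_e = 20.43 / 0.052 = 392.885
AUC_0→∞ = 361.09 + 392.885 = 753.975 mg/L·hr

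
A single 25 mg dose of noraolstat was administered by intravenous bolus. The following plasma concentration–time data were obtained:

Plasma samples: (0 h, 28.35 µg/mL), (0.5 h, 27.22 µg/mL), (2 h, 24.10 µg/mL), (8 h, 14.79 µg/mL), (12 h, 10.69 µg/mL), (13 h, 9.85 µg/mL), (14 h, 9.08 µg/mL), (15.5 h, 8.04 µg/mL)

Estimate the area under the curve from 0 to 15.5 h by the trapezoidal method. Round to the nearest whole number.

Trapezoidal AUC_0→15.5:
  [0→0.5]: (28.35+27.22)/2 × 0.5 = 13.8925
  [0.5→2]: (27.22+24.10)/2 × 1.5 = 38.49
  [2→8]: (24.10+14.79)/2 × 6 = 116.67
  [8→12]: (14.79+10.69)/2 × 4 = 50.96
  [12→13]: (10.69+9.85)/2 × 1 = 10.27
  [13→14]: (9.85+9.08)/2 × 1 = 9.465
  [14→15.5]: (9.08+8.04)/2 × 1.5 = 12.84
  Sum = 252.5875 µg/mL·h

AUC = 253 µg/mL·h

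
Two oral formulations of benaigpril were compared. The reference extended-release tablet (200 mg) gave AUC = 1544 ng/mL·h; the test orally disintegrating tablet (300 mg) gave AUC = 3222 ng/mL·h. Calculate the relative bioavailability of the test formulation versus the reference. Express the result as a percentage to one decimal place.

F_rel = (AUC_test/D_test) / (AUC_ref/D_ref)
      = (3222/300) / (1544/200)
      = 10.74 / 7.72 = 1.3912 = 139.12%

F_rel = 139.1%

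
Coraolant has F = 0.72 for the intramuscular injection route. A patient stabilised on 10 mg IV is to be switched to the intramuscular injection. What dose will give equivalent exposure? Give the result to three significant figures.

For equal systemic exposure: F × D_ev = D_iv
D_ev = D_iv / F = 10 / 0.72 = 13.8889 mg

D_intramuscular = 13.9 mg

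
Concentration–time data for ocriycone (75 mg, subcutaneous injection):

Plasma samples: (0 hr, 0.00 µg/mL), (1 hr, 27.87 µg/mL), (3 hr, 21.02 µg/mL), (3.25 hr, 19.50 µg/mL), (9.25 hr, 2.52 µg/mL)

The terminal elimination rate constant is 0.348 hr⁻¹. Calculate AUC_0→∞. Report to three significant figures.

AUC = 141 µg/mL·hr

Trapezoidal AUC_0→9.25:
  [0→1]: (0.00+27.87)/2 × 1 = 13.935
  [1→3]: (27.87+21.02)/2 × 2 = 48.89
  [3→3.25]: (21.02+19.50)/2 × 0.25 = 5.065
  [3.25→9.25]: (19.50+2.52)/2 × 6 = 66.06
  Sum = 133.95 µg/mL·hr
Extrapolated tail: C_last / k_e = 2.52 / 0.348 = 7.241
AUC_0→∞ = 133.95 + 7.241 = 141.191 µg/mL·hr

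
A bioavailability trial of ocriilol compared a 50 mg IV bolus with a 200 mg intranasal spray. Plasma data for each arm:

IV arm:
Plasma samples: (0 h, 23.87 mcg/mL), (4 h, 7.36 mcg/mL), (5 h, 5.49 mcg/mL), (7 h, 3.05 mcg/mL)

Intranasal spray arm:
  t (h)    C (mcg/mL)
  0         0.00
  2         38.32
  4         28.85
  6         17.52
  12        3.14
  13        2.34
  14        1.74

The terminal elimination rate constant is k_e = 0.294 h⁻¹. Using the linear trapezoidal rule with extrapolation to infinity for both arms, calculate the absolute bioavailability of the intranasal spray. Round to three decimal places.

Trapezoidal AUC_0→7 (IV):
  [0→4]: (23.87+7.36)/2 × 4 = 62.46
  [4→5]: (7.36+5.49)/2 × 1 = 6.425
  [5→7]: (5.49+3.05)/2 × 2 = 8.54
  Sum = 77.425 mcg/mL·h
IV tail: 3.05/0.294 = 10.374; AUC_iv,0→∞ = 77.425 + 10.374 = 87.799 mcg/mL·h
Trapezoidal AUC_0→14 (intranasal spray):
  [0→2]: (0.00+38.32)/2 × 2 = 38.32
  [2→4]: (38.32+28.85)/2 × 2 = 67.17
  [4→6]: (28.85+17.52)/2 × 2 = 46.37
  [6→12]: (17.52+3.14)/2 × 6 = 61.98
  [12→13]: (3.14+2.34)/2 × 1 = 2.74
  [13→14]: (2.34+1.74)/2 × 1 = 2.04
  Sum = 218.62 mcg/mL·h
intranasal spray tail: 1.74/0.294 = 5.918; AUC_ev,0→∞ = 218.62 + 5.918 = 224.538 mcg/mL·h
F = (AUC_ev/D_ev)/(AUC_iv/D_iv) = (224.538/200)/(87.799/50) = 1.12269/1.75598 = 0.6394

F = 0.639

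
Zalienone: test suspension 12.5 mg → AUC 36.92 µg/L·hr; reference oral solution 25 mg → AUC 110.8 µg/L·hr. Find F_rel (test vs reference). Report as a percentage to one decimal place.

F_rel = 66.6%

F_rel = (AUC_test/D_test) / (AUC_ref/D_ref)
      = (36.92/12.5) / (110.8/25)
      = 2.9536 / 4.432 = 0.6664 = 66.64%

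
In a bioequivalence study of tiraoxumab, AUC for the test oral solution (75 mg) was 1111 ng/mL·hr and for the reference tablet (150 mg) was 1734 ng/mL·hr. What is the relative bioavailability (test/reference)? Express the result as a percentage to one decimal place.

F_rel = (AUC_test/D_test) / (AUC_ref/D_ref)
      = (1111/75) / (1734/150)
      = 14.8133 / 11.56 = 1.2814 = 128.14%

F_rel = 128.1%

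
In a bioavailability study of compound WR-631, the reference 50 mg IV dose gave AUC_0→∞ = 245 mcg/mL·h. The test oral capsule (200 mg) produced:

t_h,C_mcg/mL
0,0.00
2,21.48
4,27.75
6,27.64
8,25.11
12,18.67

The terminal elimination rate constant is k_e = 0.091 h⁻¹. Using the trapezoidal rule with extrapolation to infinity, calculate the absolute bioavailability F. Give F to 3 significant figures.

F = 0.481

Trapezoidal AUC_0→12 (oral capsule):
  [0→2]: (0.00+21.48)/2 × 2 = 21.48
  [2→4]: (21.48+27.75)/2 × 2 = 49.23
  [4→6]: (27.75+27.64)/2 × 2 = 55.39
  [6→8]: (27.64+25.11)/2 × 2 = 52.75
  [8→12]: (25.11+18.67)/2 × 4 = 87.56
  Sum = 266.41 mcg/mL·h
Tail: C_last/k_e = 18.67/0.091 = 205.165
AUC_0→∞ (oral capsule) = 266.41 + 205.165 = 471.575 mcg/mL·h
F = (AUC_ev/D_ev)/(AUC_iv/D_iv) = (471.575/200)/(245/50) = 2.357875/4.9 = 0.4812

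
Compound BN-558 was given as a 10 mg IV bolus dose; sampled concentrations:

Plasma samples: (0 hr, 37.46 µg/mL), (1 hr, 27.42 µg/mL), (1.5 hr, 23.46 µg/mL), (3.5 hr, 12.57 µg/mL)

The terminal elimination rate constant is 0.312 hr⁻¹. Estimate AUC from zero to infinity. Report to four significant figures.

AUC = 121.5 µg/mL·hr

Trapezoidal AUC_0→3.5:
  [0→1]: (37.46+27.42)/2 × 1 = 32.44
  [1→1.5]: (27.42+23.46)/2 × 0.5 = 12.72
  [1.5→3.5]: (23.46+12.57)/2 × 2 = 36.03
  Sum = 81.19 µg/mL·hr
Extrapolated tail: C_last / k_e = 12.57 / 0.312 = 40.288
AUC_0→∞ = 81.19 + 40.288 = 121.478 µg/mL·hr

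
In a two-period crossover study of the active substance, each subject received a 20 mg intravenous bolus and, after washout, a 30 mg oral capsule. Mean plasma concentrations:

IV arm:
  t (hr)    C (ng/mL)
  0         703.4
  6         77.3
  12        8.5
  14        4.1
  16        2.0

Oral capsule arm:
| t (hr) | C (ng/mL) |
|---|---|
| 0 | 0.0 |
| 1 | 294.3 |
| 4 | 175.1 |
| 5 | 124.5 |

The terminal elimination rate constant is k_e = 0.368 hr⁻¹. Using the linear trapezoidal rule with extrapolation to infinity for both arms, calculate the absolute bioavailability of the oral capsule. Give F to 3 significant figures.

Trapezoidal AUC_0→16 (IV):
  [0→6]: (703.4+77.3)/2 × 6 = 2342.1
  [6→12]: (77.3+8.5)/2 × 6 = 257.4
  [12→14]: (8.5+4.1)/2 × 2 = 12.6
  [14→16]: (4.1+2.0)/2 × 2 = 6.1
  Sum = 2618.2 ng/mL·hr
IV tail: 2.0/0.368 = 5.435; AUC_iv,0→∞ = 2618.2 + 5.435 = 2623.635 ng/mL·hr
Trapezoidal AUC_0→5 (oral capsule):
  [0→1]: (0.0+294.3)/2 × 1 = 147.15
  [1→4]: (294.3+175.1)/2 × 3 = 704.1
  [4→5]: (175.1+124.5)/2 × 1 = 149.8
  Sum = 1001.05 ng/mL·hr
oral capsule tail: 124.5/0.368 = 338.315; AUC_ev,0→∞ = 1001.05 + 338.315 = 1339.365 ng/mL·hr
F = (AUC_ev/D_ev)/(AUC_iv/D_iv) = (1339.365/30)/(2623.635/20) = 44.6455/131.18175 = 0.3403

F = 0.340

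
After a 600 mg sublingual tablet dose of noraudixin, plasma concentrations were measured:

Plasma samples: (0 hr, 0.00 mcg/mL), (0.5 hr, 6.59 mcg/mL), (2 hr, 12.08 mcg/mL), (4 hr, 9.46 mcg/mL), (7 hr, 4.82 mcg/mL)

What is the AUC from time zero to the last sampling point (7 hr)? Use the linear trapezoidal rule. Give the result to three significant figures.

Trapezoidal AUC_0→7:
  [0→0.5]: (0.00+6.59)/2 × 0.5 = 1.6475
  [0.5→2]: (6.59+12.08)/2 × 1.5 = 14.0025
  [2→4]: (12.08+9.46)/2 × 2 = 21.54
  [4→7]: (9.46+4.82)/2 × 3 = 21.42
  Sum = 58.61 mcg/mL·hr

AUC = 58.6 mcg/mL·hr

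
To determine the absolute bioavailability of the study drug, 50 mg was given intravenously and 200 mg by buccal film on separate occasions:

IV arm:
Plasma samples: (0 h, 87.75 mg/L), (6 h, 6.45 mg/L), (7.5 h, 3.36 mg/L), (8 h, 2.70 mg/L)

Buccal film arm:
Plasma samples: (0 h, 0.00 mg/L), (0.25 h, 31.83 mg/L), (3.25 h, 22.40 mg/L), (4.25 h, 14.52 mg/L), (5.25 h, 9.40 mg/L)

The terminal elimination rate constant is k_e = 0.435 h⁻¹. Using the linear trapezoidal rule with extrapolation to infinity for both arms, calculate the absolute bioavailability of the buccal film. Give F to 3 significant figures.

F = 0.115

Trapezoidal AUC_0→8 (IV):
  [0→6]: (87.75+6.45)/2 × 6 = 282.6
  [6→7.5]: (6.45+3.36)/2 × 1.5 = 7.3575
  [7.5→8]: (3.36+2.70)/2 × 0.5 = 1.515
  Sum = 291.4725 mg/L·h
IV tail: 2.70/0.435 = 6.207; AUC_iv,0→∞ = 291.4725 + 6.207 = 297.6795 mg/L·h
Trapezoidal AUC_0→5.25 (buccal film):
  [0→0.25]: (0.00+31.83)/2 × 0.25 = 3.97875
  [0.25→3.25]: (31.83+22.40)/2 × 3 = 81.345
  [3.25→4.25]: (22.40+14.52)/2 × 1 = 18.46
  [4.25→5.25]: (14.52+9.40)/2 × 1 = 11.96
  Sum = 115.74375 mg/L·h
buccal film tail: 9.40/0.435 = 21.609; AUC_ev,0→∞ = 115.74375 + 21.609 = 137.35275 mg/L·h
F = (AUC_ev/D_ev)/(AUC_iv/D_iv) = (137.35275/200)/(297.6795/50) = 0.68676375/5.95359 = 0.1154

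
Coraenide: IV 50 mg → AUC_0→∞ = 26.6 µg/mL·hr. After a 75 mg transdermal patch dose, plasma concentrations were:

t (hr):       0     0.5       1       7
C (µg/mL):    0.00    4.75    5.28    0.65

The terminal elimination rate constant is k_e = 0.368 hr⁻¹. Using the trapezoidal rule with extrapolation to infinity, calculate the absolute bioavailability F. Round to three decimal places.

F = 0.583

Trapezoidal AUC_0→7 (transdermal patch):
  [0→0.5]: (0.00+4.75)/2 × 0.5 = 1.1875
  [0.5→1]: (4.75+5.28)/2 × 0.5 = 2.5075
  [1→7]: (5.28+0.65)/2 × 6 = 17.79
  Sum = 21.485 µg/mL·hr
Tail: C_last/k_e = 0.65/0.368 = 1.766
AUC_0→∞ (transdermal patch) = 21.485 + 1.766 = 23.251 µg/mL·hr
F = (AUC_ev/D_ev)/(AUC_iv/D_iv) = (23.251/75)/(26.6/50) = 0.310013/0.532 = 0.5827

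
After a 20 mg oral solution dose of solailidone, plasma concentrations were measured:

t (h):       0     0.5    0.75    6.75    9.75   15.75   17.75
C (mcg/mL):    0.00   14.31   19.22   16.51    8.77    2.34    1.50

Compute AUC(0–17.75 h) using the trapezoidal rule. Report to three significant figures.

AUC = 190 mcg/mL·h

Trapezoidal AUC_0→17.75:
  [0→0.5]: (0.00+14.31)/2 × 0.5 = 3.5775
  [0.5→0.75]: (14.31+19.22)/2 × 0.25 = 4.19125
  [0.75→6.75]: (19.22+16.51)/2 × 6 = 107.19
  [6.75→9.75]: (16.51+8.77)/2 × 3 = 37.92
  [9.75→15.75]: (8.77+2.34)/2 × 6 = 33.33
  [15.75→17.75]: (2.34+1.50)/2 × 2 = 3.84
  Sum = 190.04875 mcg/mL·h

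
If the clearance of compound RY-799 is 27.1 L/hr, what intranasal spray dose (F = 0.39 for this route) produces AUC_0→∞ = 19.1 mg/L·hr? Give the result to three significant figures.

Dose = 1330 mg

Dose = CL × AUC_0→∞ / F
     = 27.1 × 19.1 / 0.39 = 1327.21 mg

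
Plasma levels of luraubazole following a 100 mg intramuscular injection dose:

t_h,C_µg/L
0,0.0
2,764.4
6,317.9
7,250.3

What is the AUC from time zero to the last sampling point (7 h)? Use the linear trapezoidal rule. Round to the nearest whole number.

Trapezoidal AUC_0→7:
  [0→2]: (0.0+764.4)/2 × 2 = 764.4
  [2→6]: (764.4+317.9)/2 × 4 = 2164.6
  [6→7]: (317.9+250.3)/2 × 1 = 284.1
  Sum = 3213.1 µg/L·h

AUC = 3213 µg/L·h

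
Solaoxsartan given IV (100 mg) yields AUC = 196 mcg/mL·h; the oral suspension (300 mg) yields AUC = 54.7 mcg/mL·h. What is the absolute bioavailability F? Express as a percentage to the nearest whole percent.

F = (AUC_ev / D_ev) / (AUC_iv / D_iv)
  = (54.7/300) / (196/100)
  = 0.182333 / 1.96 = 0.0930
  = 9.30%

F = 9%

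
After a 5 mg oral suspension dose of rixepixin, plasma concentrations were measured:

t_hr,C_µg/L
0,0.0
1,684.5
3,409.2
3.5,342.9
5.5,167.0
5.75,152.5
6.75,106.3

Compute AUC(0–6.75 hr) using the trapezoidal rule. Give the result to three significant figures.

AUC = 2300 µg/L·hr

Trapezoidal AUC_0→6.75:
  [0→1]: (0.0+684.5)/2 × 1 = 342.25
  [1→3]: (684.5+409.2)/2 × 2 = 1093.7
  [3→3.5]: (409.2+342.9)/2 × 0.5 = 188.025
  [3.5→5.5]: (342.9+167.0)/2 × 2 = 509.9
  [5.5→5.75]: (167.0+152.5)/2 × 0.25 = 39.9375
  [5.75→6.75]: (152.5+106.3)/2 × 1 = 129.4
  Sum = 2303.2125 µg/L·hr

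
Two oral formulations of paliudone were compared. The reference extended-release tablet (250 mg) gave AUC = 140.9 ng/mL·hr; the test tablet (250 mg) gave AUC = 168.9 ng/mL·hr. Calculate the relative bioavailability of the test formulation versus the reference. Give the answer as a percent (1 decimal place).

F_rel = (AUC_test/D_test) / (AUC_ref/D_ref)
      = (168.9/250) / (140.9/250)
      = 0.6756 / 0.5636 = 1.1987 = 119.87%

F_rel = 119.9%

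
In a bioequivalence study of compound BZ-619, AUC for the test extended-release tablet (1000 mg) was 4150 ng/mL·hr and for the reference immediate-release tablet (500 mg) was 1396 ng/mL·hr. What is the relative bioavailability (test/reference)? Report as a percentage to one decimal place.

F_rel = (AUC_test/D_test) / (AUC_ref/D_ref)
      = (4150/1000) / (1396/500)
      = 4.15 / 2.792 = 1.4864 = 148.64%

F_rel = 148.6%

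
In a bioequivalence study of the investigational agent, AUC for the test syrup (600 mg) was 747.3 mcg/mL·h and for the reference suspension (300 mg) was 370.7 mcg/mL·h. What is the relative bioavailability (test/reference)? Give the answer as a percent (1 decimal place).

F_rel = 100.8%

F_rel = (AUC_test/D_test) / (AUC_ref/D_ref)
      = (747.3/600) / (370.7/300)
      = 1.2455 / 1.23567 = 1.0080 = 100.80%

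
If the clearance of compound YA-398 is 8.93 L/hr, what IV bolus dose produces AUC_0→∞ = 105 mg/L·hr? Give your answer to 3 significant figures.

Dose_iv = CL × AUC_0→∞
     = 8.93 × 105 = 937.65 mg

Dose = 938 mg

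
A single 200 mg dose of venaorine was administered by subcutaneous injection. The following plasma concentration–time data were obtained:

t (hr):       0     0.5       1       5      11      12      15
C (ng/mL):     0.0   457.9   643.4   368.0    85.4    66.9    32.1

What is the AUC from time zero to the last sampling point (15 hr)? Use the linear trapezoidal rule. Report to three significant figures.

Trapezoidal AUC_0→15:
  [0→0.5]: (0.0+457.9)/2 × 0.5 = 114.475
  [0.5→1]: (457.9+643.4)/2 × 0.5 = 275.325
  [1→5]: (643.4+368.0)/2 × 4 = 2022.8
  [5→11]: (368.0+85.4)/2 × 6 = 1360.2
  [11→12]: (85.4+66.9)/2 × 1 = 76.15
  [12→15]: (66.9+32.1)/2 × 3 = 148.5
  Sum = 3997.45 ng/mL·hr

AUC = 4000 ng/mL·hr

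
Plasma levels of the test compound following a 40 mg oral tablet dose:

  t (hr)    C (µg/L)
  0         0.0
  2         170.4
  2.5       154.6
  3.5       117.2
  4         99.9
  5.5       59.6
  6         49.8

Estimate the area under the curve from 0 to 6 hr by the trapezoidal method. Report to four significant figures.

Trapezoidal AUC_0→6:
  [0→2]: (0.0+170.4)/2 × 2 = 170.4
  [2→2.5]: (170.4+154.6)/2 × 0.5 = 81.25
  [2.5→3.5]: (154.6+117.2)/2 × 1 = 135.9
  [3.5→4]: (117.2+99.9)/2 × 0.5 = 54.275
  [4→5.5]: (99.9+59.6)/2 × 1.5 = 119.625
  [5.5→6]: (59.6+49.8)/2 × 0.5 = 27.35
  Sum = 588.8 µg/L·hr

AUC = 588.8 µg/L·hr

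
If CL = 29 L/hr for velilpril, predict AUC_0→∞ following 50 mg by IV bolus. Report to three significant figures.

AUC_0→∞ = Dose_iv / CL
        = 50 / 29 = 1.72414 mg/L·hr

AUC = 1.72 mg/L·hr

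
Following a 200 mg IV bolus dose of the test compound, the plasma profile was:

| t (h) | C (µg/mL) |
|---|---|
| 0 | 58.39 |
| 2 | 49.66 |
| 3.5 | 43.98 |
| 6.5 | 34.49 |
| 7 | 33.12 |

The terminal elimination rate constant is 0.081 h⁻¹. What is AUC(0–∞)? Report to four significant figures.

AUC = 721.8 µg/mL·h

Trapezoidal AUC_0→7:
  [0→2]: (58.39+49.66)/2 × 2 = 108.05
  [2→3.5]: (49.66+43.98)/2 × 1.5 = 70.23
  [3.5→6.5]: (43.98+34.49)/2 × 3 = 117.705
  [6.5→7]: (34.49+33.12)/2 × 0.5 = 16.9025
  Sum = 312.8875 µg/mL·h
Extrapolated tail: C_last / k_e = 33.12 / 0.081 = 408.889
AUC_0→∞ = 312.8875 + 408.889 = 721.7765 µg/mL·h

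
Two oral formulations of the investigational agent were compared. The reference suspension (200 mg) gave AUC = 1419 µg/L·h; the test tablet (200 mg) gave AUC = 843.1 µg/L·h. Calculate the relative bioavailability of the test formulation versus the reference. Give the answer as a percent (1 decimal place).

F_rel = 59.4%

F_rel = (AUC_test/D_test) / (AUC_ref/D_ref)
      = (843.1/200) / (1419/200)
      = 4.2155 / 7.095 = 0.5942 = 59.42%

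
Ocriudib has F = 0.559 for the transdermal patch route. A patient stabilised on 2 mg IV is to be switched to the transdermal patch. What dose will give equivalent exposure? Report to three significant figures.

D_transdermal = 3.58 mg

For equal systemic exposure: F × D_ev = D_iv
D_ev = D_iv / F = 2 / 0.559 = 3.57782 mg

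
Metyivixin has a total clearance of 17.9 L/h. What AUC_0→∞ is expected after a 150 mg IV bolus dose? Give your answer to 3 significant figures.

AUC = 8.38 mg/L·h

AUC_0→∞ = Dose_iv / CL
        = 150 / 17.9 = 8.37989 mg/L·h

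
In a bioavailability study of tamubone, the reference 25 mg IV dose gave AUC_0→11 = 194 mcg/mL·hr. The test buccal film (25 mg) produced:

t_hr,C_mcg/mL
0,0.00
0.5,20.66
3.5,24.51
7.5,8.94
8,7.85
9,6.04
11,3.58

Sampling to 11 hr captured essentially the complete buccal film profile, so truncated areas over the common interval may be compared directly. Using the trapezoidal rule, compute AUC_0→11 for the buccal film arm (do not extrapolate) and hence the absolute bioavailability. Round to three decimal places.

Trapezoidal AUC_0→11 (buccal film):
  [0→0.5]: (0.00+20.66)/2 × 0.5 = 5.165
  [0.5→3.5]: (20.66+24.51)/2 × 3 = 67.755
  [3.5→7.5]: (24.51+8.94)/2 × 4 = 66.9
  [7.5→8]: (8.94+7.85)/2 × 0.5 = 4.1975
  [8→9]: (7.85+6.04)/2 × 1 = 6.945
  [9→11]: (6.04+3.58)/2 × 2 = 9.62
  Sum = 160.5825 mcg/mL·hr
F = (AUC_ev/D_ev)/(AUC_iv/D_iv) = (160.5825/25)/(194/25) = 6.4233/7.76 = 0.8277

F = 0.828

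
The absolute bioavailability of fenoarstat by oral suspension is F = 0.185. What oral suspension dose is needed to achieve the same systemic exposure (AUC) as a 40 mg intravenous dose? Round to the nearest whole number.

For equal systemic exposure: F × D_ev = D_iv
D_ev = D_iv / F = 40 / 0.185 = 216.216 mg

D_oral = 216 mg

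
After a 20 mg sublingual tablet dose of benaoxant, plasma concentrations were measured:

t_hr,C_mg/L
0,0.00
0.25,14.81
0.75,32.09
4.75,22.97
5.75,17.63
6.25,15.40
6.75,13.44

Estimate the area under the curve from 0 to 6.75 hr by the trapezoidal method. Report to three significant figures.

AUC = 159 mg/L·hr

Trapezoidal AUC_0→6.75:
  [0→0.25]: (0.00+14.81)/2 × 0.25 = 1.85125
  [0.25→0.75]: (14.81+32.09)/2 × 0.5 = 11.725
  [0.75→4.75]: (32.09+22.97)/2 × 4 = 110.12
  [4.75→5.75]: (22.97+17.63)/2 × 1 = 20.3
  [5.75→6.25]: (17.63+15.40)/2 × 0.5 = 8.2575
  [6.25→6.75]: (15.40+13.44)/2 × 0.5 = 7.21
  Sum = 159.46375 mg/L·hr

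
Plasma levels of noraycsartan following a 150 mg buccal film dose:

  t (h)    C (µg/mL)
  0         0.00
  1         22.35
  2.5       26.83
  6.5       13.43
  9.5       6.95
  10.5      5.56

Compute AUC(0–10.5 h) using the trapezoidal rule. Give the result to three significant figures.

AUC = 165 µg/mL·h

Trapezoidal AUC_0→10.5:
  [0→1]: (0.00+22.35)/2 × 1 = 11.175
  [1→2.5]: (22.35+26.83)/2 × 1.5 = 36.885
  [2.5→6.5]: (26.83+13.43)/2 × 4 = 80.52
  [6.5→9.5]: (13.43+6.95)/2 × 3 = 30.57
  [9.5→10.5]: (6.95+5.56)/2 × 1 = 6.255
  Sum = 165.405 µg/mL·h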